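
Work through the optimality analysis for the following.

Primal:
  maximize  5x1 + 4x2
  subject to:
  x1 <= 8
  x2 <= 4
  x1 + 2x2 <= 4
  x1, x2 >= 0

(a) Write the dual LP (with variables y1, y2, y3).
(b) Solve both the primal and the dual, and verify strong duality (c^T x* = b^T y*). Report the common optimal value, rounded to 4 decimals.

The standard primal-dual pair for 'max c^T x s.t. A x <= b, x >= 0' is:
  Dual:  min b^T y  s.t.  A^T y >= c,  y >= 0.

So the dual LP is:
  minimize  8y1 + 4y2 + 4y3
  subject to:
    y1 + y3 >= 5
    y2 + 2y3 >= 4
    y1, y2, y3 >= 0

Solving the primal: x* = (4, 0).
  primal value c^T x* = 20.
Solving the dual: y* = (0, 0, 5).
  dual value b^T y* = 20.
Strong duality: c^T x* = b^T y*. Confirmed.

20


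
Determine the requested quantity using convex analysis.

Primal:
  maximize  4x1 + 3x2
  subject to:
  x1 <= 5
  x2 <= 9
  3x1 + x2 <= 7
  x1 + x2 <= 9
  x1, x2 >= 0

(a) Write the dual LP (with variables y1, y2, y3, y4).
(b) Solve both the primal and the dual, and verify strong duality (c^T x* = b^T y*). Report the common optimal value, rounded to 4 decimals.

The standard primal-dual pair for 'max c^T x s.t. A x <= b, x >= 0' is:
  Dual:  min b^T y  s.t.  A^T y >= c,  y >= 0.

So the dual LP is:
  minimize  5y1 + 9y2 + 7y3 + 9y4
  subject to:
    y1 + 3y3 + y4 >= 4
    y2 + y3 + y4 >= 3
    y1, y2, y3, y4 >= 0

Solving the primal: x* = (0, 7).
  primal value c^T x* = 21.
Solving the dual: y* = (0, 0, 3, 0).
  dual value b^T y* = 21.
Strong duality: c^T x* = b^T y*. Confirmed.

21


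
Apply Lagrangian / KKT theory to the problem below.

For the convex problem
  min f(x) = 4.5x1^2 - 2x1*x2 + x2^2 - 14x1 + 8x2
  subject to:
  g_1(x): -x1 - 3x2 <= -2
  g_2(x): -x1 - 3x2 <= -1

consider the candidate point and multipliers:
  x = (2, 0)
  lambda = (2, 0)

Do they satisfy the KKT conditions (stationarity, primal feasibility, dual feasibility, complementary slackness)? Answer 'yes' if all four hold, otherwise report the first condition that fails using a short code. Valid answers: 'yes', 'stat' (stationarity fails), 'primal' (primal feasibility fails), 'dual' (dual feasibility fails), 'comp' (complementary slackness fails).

Gradient of f: grad f(x) = Q x + c = (4, 4)
Constraint values g_i(x) = a_i^T x - b_i:
  g_1((2, 0)) = 0
  g_2((2, 0)) = -1
Stationarity residual: grad f(x) + sum_i lambda_i a_i = (2, -2)
  -> stationarity FAILS
Primal feasibility (all g_i <= 0): OK
Dual feasibility (all lambda_i >= 0): OK
Complementary slackness (lambda_i * g_i(x) = 0 for all i): OK

Verdict: the first failing condition is stationarity -> stat.

stat


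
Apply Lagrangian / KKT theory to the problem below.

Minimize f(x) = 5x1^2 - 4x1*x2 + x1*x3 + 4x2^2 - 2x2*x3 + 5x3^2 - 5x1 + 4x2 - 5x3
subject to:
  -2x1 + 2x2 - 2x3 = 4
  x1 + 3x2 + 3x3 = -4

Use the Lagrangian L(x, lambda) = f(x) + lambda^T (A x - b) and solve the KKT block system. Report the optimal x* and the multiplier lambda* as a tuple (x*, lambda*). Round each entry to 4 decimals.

Form the Lagrangian:
  L(x, lambda) = (1/2) x^T Q x + c^T x + lambda^T (A x - b)
Stationarity (grad_x L = 0): Q x + c + A^T lambda = 0.
Primal feasibility: A x = b.

This gives the KKT block system:
  [ Q   A^T ] [ x     ]   [-c ]
  [ A    0  ] [ lambda ] = [ b ]

Solving the linear system:
  x*      = (-0.8364, 0.0545, -1.1091)
  lambda* = (-6.7591, 1.1727)
  f(x*)   = 20.8364

x* = (-0.8364, 0.0545, -1.1091), lambda* = (-6.7591, 1.1727)


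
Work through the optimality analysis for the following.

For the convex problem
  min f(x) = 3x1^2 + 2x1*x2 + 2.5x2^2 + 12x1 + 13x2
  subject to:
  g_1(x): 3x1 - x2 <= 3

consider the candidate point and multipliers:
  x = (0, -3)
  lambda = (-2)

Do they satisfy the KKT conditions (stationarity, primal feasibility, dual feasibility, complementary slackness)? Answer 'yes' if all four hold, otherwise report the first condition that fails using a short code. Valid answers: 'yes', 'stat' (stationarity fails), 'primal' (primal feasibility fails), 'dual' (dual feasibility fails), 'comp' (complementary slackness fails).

Gradient of f: grad f(x) = Q x + c = (6, -2)
Constraint values g_i(x) = a_i^T x - b_i:
  g_1((0, -3)) = 0
Stationarity residual: grad f(x) + sum_i lambda_i a_i = (0, 0)
  -> stationarity OK
Primal feasibility (all g_i <= 0): OK
Dual feasibility (all lambda_i >= 0): FAILS
Complementary slackness (lambda_i * g_i(x) = 0 for all i): OK

Verdict: the first failing condition is dual_feasibility -> dual.

dual


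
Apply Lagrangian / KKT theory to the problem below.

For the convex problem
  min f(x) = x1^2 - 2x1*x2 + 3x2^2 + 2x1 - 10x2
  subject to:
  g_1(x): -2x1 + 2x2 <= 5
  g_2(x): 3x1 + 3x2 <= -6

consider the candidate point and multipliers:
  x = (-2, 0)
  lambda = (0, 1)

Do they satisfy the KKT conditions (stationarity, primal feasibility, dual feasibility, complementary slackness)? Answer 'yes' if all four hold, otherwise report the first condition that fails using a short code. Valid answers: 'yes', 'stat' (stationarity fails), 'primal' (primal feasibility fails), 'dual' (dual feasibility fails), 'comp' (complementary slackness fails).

Gradient of f: grad f(x) = Q x + c = (-2, -6)
Constraint values g_i(x) = a_i^T x - b_i:
  g_1((-2, 0)) = -1
  g_2((-2, 0)) = 0
Stationarity residual: grad f(x) + sum_i lambda_i a_i = (1, -3)
  -> stationarity FAILS
Primal feasibility (all g_i <= 0): OK
Dual feasibility (all lambda_i >= 0): OK
Complementary slackness (lambda_i * g_i(x) = 0 for all i): OK

Verdict: the first failing condition is stationarity -> stat.

stat


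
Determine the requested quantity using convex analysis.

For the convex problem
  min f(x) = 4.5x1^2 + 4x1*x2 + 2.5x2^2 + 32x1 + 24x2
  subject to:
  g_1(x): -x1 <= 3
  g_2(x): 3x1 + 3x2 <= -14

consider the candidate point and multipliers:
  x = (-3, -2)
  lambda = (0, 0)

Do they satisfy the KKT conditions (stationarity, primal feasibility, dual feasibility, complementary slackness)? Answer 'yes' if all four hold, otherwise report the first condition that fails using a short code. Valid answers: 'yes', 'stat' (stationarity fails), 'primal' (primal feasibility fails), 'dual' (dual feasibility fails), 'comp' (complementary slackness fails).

Gradient of f: grad f(x) = Q x + c = (-3, 2)
Constraint values g_i(x) = a_i^T x - b_i:
  g_1((-3, -2)) = 0
  g_2((-3, -2)) = -1
Stationarity residual: grad f(x) + sum_i lambda_i a_i = (-3, 2)
  -> stationarity FAILS
Primal feasibility (all g_i <= 0): OK
Dual feasibility (all lambda_i >= 0): OK
Complementary slackness (lambda_i * g_i(x) = 0 for all i): OK

Verdict: the first failing condition is stationarity -> stat.

stat


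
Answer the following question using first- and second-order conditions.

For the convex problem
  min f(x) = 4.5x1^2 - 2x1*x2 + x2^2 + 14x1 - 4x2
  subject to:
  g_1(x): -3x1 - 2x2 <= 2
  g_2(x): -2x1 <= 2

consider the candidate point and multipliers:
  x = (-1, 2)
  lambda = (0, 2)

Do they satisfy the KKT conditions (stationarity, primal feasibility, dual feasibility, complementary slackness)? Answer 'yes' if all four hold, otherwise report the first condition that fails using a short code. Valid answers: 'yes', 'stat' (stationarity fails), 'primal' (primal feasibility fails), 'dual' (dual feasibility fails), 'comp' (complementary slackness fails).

Gradient of f: grad f(x) = Q x + c = (1, 2)
Constraint values g_i(x) = a_i^T x - b_i:
  g_1((-1, 2)) = -3
  g_2((-1, 2)) = 0
Stationarity residual: grad f(x) + sum_i lambda_i a_i = (-3, 2)
  -> stationarity FAILS
Primal feasibility (all g_i <= 0): OK
Dual feasibility (all lambda_i >= 0): OK
Complementary slackness (lambda_i * g_i(x) = 0 for all i): OK

Verdict: the first failing condition is stationarity -> stat.

stat


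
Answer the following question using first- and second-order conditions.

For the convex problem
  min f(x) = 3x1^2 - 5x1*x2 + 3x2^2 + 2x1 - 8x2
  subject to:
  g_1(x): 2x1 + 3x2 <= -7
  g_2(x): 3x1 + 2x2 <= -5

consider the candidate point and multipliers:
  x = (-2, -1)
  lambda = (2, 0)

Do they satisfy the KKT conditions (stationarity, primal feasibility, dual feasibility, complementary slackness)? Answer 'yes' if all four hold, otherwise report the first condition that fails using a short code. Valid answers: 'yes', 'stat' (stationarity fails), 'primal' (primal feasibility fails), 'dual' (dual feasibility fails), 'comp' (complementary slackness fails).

Gradient of f: grad f(x) = Q x + c = (-5, -4)
Constraint values g_i(x) = a_i^T x - b_i:
  g_1((-2, -1)) = 0
  g_2((-2, -1)) = -3
Stationarity residual: grad f(x) + sum_i lambda_i a_i = (-1, 2)
  -> stationarity FAILS
Primal feasibility (all g_i <= 0): OK
Dual feasibility (all lambda_i >= 0): OK
Complementary slackness (lambda_i * g_i(x) = 0 for all i): OK

Verdict: the first failing condition is stationarity -> stat.

stat


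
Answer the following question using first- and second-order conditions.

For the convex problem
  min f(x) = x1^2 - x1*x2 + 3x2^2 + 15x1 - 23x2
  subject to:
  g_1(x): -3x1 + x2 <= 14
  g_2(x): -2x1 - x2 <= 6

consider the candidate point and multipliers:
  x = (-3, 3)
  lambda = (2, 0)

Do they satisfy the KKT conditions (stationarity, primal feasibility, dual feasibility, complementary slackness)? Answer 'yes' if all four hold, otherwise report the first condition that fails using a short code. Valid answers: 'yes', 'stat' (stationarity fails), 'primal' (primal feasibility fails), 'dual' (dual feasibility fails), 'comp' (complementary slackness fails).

Gradient of f: grad f(x) = Q x + c = (6, -2)
Constraint values g_i(x) = a_i^T x - b_i:
  g_1((-3, 3)) = -2
  g_2((-3, 3)) = -3
Stationarity residual: grad f(x) + sum_i lambda_i a_i = (0, 0)
  -> stationarity OK
Primal feasibility (all g_i <= 0): OK
Dual feasibility (all lambda_i >= 0): OK
Complementary slackness (lambda_i * g_i(x) = 0 for all i): FAILS

Verdict: the first failing condition is complementary_slackness -> comp.

comp


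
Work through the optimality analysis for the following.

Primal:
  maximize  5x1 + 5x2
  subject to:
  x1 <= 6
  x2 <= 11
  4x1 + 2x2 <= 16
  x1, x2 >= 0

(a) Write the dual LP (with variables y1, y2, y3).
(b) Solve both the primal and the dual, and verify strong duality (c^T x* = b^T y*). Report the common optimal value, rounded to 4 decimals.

The standard primal-dual pair for 'max c^T x s.t. A x <= b, x >= 0' is:
  Dual:  min b^T y  s.t.  A^T y >= c,  y >= 0.

So the dual LP is:
  minimize  6y1 + 11y2 + 16y3
  subject to:
    y1 + 4y3 >= 5
    y2 + 2y3 >= 5
    y1, y2, y3 >= 0

Solving the primal: x* = (0, 8).
  primal value c^T x* = 40.
Solving the dual: y* = (0, 0, 2.5).
  dual value b^T y* = 40.
Strong duality: c^T x* = b^T y*. Confirmed.

40


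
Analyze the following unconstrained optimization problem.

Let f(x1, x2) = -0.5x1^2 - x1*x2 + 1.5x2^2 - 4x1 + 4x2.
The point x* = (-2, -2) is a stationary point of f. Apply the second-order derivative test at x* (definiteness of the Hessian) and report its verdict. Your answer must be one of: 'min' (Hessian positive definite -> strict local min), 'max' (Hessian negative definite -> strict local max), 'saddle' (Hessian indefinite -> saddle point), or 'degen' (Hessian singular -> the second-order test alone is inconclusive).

Compute the Hessian H = grad^2 f:
  H = [[-1, -1], [-1, 3]]
Verify stationarity: grad f(x*) = H x* + g = (0, 0).
Eigenvalues of H: -1.2361, 3.2361.
Eigenvalues have mixed signs, so H is indefinite -> x* is a saddle point.

saddle


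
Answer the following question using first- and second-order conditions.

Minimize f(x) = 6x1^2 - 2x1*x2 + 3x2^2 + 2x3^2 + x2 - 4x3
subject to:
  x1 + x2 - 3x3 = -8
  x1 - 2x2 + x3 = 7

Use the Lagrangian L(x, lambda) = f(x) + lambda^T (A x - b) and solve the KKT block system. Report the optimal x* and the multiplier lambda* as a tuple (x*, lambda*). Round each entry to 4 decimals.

Form the Lagrangian:
  L(x, lambda) = (1/2) x^T Q x + c^T x + lambda^T (A x - b)
Stationarity (grad_x L = 0): Q x + c + A^T lambda = 0.
Primal feasibility: A x = b.

This gives the KKT block system:
  [ Q   A^T ] [ x     ]   [-c ]
  [ A    0  ] [ lambda ] = [ b ]

Solving the linear system:
  x*      = (0.3239, -2.3409, 1.9943)
  lambda* = (-1.1477, -7.4205)
  f(x*)   = 16.2216

x* = (0.3239, -2.3409, 1.9943), lambda* = (-1.1477, -7.4205)


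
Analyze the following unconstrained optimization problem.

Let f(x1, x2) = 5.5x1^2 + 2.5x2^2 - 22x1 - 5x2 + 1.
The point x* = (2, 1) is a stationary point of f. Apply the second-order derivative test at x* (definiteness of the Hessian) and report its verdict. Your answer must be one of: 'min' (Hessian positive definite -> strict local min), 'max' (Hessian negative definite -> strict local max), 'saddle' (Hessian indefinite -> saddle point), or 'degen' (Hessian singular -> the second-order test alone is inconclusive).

Compute the Hessian H = grad^2 f:
  H = [[11, 0], [0, 5]]
Verify stationarity: grad f(x*) = H x* + g = (0, 0).
Eigenvalues of H: 5, 11.
Both eigenvalues > 0, so H is positive definite -> x* is a strict local min.

min


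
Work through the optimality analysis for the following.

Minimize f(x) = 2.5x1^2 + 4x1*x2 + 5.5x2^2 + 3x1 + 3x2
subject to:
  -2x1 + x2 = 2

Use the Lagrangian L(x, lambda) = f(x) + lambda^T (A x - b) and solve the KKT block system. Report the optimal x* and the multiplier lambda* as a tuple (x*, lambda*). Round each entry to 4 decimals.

Form the Lagrangian:
  L(x, lambda) = (1/2) x^T Q x + c^T x + lambda^T (A x - b)
Stationarity (grad_x L = 0): Q x + c + A^T lambda = 0.
Primal feasibility: A x = b.

This gives the KKT block system:
  [ Q   A^T ] [ x     ]   [-c ]
  [ A    0  ] [ lambda ] = [ b ]

Solving the linear system:
  x*      = (-0.9385, 0.1231)
  lambda* = (-0.6)
  f(x*)   = -0.6231

x* = (-0.9385, 0.1231), lambda* = (-0.6)


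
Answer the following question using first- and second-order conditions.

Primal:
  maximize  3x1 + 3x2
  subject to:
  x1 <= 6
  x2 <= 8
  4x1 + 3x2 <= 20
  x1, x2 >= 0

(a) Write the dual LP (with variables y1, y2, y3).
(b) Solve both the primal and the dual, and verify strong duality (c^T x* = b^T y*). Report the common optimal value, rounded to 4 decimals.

The standard primal-dual pair for 'max c^T x s.t. A x <= b, x >= 0' is:
  Dual:  min b^T y  s.t.  A^T y >= c,  y >= 0.

So the dual LP is:
  minimize  6y1 + 8y2 + 20y3
  subject to:
    y1 + 4y3 >= 3
    y2 + 3y3 >= 3
    y1, y2, y3 >= 0

Solving the primal: x* = (0, 6.6667).
  primal value c^T x* = 20.
Solving the dual: y* = (0, 0, 1).
  dual value b^T y* = 20.
Strong duality: c^T x* = b^T y*. Confirmed.

20


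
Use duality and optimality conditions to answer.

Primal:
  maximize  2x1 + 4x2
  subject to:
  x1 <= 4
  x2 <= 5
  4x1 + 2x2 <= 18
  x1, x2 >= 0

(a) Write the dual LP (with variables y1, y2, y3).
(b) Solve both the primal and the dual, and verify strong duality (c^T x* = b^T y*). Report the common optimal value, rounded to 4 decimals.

The standard primal-dual pair for 'max c^T x s.t. A x <= b, x >= 0' is:
  Dual:  min b^T y  s.t.  A^T y >= c,  y >= 0.

So the dual LP is:
  minimize  4y1 + 5y2 + 18y3
  subject to:
    y1 + 4y3 >= 2
    y2 + 2y3 >= 4
    y1, y2, y3 >= 0

Solving the primal: x* = (2, 5).
  primal value c^T x* = 24.
Solving the dual: y* = (0, 3, 0.5).
  dual value b^T y* = 24.
Strong duality: c^T x* = b^T y*. Confirmed.

24


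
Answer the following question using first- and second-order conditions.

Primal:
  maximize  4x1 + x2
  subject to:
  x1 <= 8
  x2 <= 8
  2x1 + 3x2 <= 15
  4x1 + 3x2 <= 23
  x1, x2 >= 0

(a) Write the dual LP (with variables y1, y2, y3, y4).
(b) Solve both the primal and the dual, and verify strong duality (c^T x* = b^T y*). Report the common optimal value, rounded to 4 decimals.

The standard primal-dual pair for 'max c^T x s.t. A x <= b, x >= 0' is:
  Dual:  min b^T y  s.t.  A^T y >= c,  y >= 0.

So the dual LP is:
  minimize  8y1 + 8y2 + 15y3 + 23y4
  subject to:
    y1 + 2y3 + 4y4 >= 4
    y2 + 3y3 + 3y4 >= 1
    y1, y2, y3, y4 >= 0

Solving the primal: x* = (5.75, 0).
  primal value c^T x* = 23.
Solving the dual: y* = (0, 0, 0, 1).
  dual value b^T y* = 23.
Strong duality: c^T x* = b^T y*. Confirmed.

23


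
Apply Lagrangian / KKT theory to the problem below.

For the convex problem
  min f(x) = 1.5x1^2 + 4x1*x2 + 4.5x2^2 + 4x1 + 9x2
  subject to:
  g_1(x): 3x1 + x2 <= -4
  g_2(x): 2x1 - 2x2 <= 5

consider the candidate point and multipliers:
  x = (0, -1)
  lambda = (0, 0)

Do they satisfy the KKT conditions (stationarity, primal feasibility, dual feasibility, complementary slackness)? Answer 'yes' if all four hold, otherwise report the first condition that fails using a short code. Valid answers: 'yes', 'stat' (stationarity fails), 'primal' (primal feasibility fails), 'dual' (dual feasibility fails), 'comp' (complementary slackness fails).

Gradient of f: grad f(x) = Q x + c = (0, 0)
Constraint values g_i(x) = a_i^T x - b_i:
  g_1((0, -1)) = 3
  g_2((0, -1)) = -3
Stationarity residual: grad f(x) + sum_i lambda_i a_i = (0, 0)
  -> stationarity OK
Primal feasibility (all g_i <= 0): FAILS
Dual feasibility (all lambda_i >= 0): OK
Complementary slackness (lambda_i * g_i(x) = 0 for all i): OK

Verdict: the first failing condition is primal_feasibility -> primal.

primal


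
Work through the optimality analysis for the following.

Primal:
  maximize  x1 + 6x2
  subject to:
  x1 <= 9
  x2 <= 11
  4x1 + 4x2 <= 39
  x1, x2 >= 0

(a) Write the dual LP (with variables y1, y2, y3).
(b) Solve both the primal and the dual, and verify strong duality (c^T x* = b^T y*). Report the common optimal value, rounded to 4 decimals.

The standard primal-dual pair for 'max c^T x s.t. A x <= b, x >= 0' is:
  Dual:  min b^T y  s.t.  A^T y >= c,  y >= 0.

So the dual LP is:
  minimize  9y1 + 11y2 + 39y3
  subject to:
    y1 + 4y3 >= 1
    y2 + 4y3 >= 6
    y1, y2, y3 >= 0

Solving the primal: x* = (0, 9.75).
  primal value c^T x* = 58.5.
Solving the dual: y* = (0, 0, 1.5).
  dual value b^T y* = 58.5.
Strong duality: c^T x* = b^T y*. Confirmed.

58.5


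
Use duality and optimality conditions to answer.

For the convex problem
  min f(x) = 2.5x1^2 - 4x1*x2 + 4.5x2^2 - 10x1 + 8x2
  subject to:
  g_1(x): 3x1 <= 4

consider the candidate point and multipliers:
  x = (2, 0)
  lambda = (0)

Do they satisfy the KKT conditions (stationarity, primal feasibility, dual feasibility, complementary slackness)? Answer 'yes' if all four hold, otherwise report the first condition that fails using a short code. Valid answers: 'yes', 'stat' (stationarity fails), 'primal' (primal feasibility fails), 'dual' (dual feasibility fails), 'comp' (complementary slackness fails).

Gradient of f: grad f(x) = Q x + c = (0, 0)
Constraint values g_i(x) = a_i^T x - b_i:
  g_1((2, 0)) = 2
Stationarity residual: grad f(x) + sum_i lambda_i a_i = (0, 0)
  -> stationarity OK
Primal feasibility (all g_i <= 0): FAILS
Dual feasibility (all lambda_i >= 0): OK
Complementary slackness (lambda_i * g_i(x) = 0 for all i): OK

Verdict: the first failing condition is primal_feasibility -> primal.

primal


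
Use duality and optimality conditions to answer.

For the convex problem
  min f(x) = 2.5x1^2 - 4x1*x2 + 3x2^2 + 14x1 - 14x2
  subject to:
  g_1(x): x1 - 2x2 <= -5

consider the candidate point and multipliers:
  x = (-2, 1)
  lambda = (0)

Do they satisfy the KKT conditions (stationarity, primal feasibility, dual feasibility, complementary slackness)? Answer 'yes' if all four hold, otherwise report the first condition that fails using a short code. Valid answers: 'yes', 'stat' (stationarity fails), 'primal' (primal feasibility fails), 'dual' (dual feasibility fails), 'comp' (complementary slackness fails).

Gradient of f: grad f(x) = Q x + c = (0, 0)
Constraint values g_i(x) = a_i^T x - b_i:
  g_1((-2, 1)) = 1
Stationarity residual: grad f(x) + sum_i lambda_i a_i = (0, 0)
  -> stationarity OK
Primal feasibility (all g_i <= 0): FAILS
Dual feasibility (all lambda_i >= 0): OK
Complementary slackness (lambda_i * g_i(x) = 0 for all i): OK

Verdict: the first failing condition is primal_feasibility -> primal.

primal


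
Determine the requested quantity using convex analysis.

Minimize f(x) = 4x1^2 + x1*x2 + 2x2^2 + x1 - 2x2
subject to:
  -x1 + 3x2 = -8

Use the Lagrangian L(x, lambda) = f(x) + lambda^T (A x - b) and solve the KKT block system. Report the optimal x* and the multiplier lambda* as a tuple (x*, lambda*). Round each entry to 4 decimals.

Form the Lagrangian:
  L(x, lambda) = (1/2) x^T Q x + c^T x + lambda^T (A x - b)
Stationarity (grad_x L = 0): Q x + c + A^T lambda = 0.
Primal feasibility: A x = b.

This gives the KKT block system:
  [ Q   A^T ] [ x     ]   [-c ]
  [ A    0  ] [ lambda ] = [ b ]

Solving the linear system:
  x*      = (0.6463, -2.4512)
  lambda* = (3.7195)
  f(x*)   = 17.6524

x* = (0.6463, -2.4512), lambda* = (3.7195)


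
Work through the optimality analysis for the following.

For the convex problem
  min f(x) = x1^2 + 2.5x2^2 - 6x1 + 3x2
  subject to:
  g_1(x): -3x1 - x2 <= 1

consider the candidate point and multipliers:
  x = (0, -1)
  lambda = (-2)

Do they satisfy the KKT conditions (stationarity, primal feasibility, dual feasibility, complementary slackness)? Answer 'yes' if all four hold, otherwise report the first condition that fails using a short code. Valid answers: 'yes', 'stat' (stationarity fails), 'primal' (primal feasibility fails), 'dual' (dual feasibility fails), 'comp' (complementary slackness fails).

Gradient of f: grad f(x) = Q x + c = (-6, -2)
Constraint values g_i(x) = a_i^T x - b_i:
  g_1((0, -1)) = 0
Stationarity residual: grad f(x) + sum_i lambda_i a_i = (0, 0)
  -> stationarity OK
Primal feasibility (all g_i <= 0): OK
Dual feasibility (all lambda_i >= 0): FAILS
Complementary slackness (lambda_i * g_i(x) = 0 for all i): OK

Verdict: the first failing condition is dual_feasibility -> dual.

dual


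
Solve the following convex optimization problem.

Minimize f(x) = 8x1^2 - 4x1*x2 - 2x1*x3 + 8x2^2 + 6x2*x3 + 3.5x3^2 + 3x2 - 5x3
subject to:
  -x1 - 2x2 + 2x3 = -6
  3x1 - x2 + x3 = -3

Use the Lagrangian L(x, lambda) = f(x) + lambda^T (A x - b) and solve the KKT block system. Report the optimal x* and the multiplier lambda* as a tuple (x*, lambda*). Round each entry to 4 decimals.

Form the Lagrangian:
  L(x, lambda) = (1/2) x^T Q x + c^T x + lambda^T (A x - b)
Stationarity (grad_x L = 0): Q x + c + A^T lambda = 0.
Primal feasibility: A x = b.

This gives the KKT block system:
  [ Q   A^T ] [ x     ]   [-c ]
  [ A    0  ] [ lambda ] = [ b ]

Solving the linear system:
  x*      = (0, 1.1714, -1.8286)
  lambda* = (4.4694, 1.8327)
  f(x*)   = 22.4857

x* = (0, 1.1714, -1.8286), lambda* = (4.4694, 1.8327)


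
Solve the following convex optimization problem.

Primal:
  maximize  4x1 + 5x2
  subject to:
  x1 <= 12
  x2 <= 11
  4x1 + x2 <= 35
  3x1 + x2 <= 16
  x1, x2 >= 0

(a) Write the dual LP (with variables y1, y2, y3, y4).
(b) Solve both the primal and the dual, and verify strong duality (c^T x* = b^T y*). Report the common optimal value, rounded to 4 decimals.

The standard primal-dual pair for 'max c^T x s.t. A x <= b, x >= 0' is:
  Dual:  min b^T y  s.t.  A^T y >= c,  y >= 0.

So the dual LP is:
  minimize  12y1 + 11y2 + 35y3 + 16y4
  subject to:
    y1 + 4y3 + 3y4 >= 4
    y2 + y3 + y4 >= 5
    y1, y2, y3, y4 >= 0

Solving the primal: x* = (1.6667, 11).
  primal value c^T x* = 61.6667.
Solving the dual: y* = (0, 3.6667, 0, 1.3333).
  dual value b^T y* = 61.6667.
Strong duality: c^T x* = b^T y*. Confirmed.

61.6667


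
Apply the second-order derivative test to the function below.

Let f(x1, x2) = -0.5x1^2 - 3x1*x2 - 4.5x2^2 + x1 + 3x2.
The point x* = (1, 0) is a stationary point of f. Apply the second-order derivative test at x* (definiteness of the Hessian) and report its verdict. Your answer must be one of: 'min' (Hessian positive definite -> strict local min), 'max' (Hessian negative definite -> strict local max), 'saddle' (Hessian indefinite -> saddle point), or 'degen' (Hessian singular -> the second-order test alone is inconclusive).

Compute the Hessian H = grad^2 f:
  H = [[-1, -3], [-3, -9]]
Verify stationarity: grad f(x*) = H x* + g = (0, 0).
Eigenvalues of H: -10, 0.
H has a zero eigenvalue (singular; negative semidefinite but not definite), so H is neither positive definite, negative definite, nor indefinite. The second-order test alone is inconclusive -> degen.
(Indeed, f is constant along the null direction of H through x*, so x* is not a strict local extremum.)

degen


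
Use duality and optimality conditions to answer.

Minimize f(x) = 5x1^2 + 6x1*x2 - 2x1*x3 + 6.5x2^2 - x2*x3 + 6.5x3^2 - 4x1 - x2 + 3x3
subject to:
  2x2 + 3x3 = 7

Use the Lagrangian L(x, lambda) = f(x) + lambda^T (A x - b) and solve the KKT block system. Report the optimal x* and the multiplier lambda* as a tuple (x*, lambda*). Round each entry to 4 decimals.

Form the Lagrangian:
  L(x, lambda) = (1/2) x^T Q x + c^T x + lambda^T (A x - b)
Stationarity (grad_x L = 0): Q x + c + A^T lambda = 0.
Primal feasibility: A x = b.

This gives the KKT block system:
  [ Q   A^T ] [ x     ]   [-c ]
  [ A    0  ] [ lambda ] = [ b ]

Solving the linear system:
  x*      = (-0.089, 1.3032, 1.4646)
  lambda* = (-6.9713)
  f(x*)   = 26.1229

x* = (-0.089, 1.3032, 1.4646), lambda* = (-6.9713)


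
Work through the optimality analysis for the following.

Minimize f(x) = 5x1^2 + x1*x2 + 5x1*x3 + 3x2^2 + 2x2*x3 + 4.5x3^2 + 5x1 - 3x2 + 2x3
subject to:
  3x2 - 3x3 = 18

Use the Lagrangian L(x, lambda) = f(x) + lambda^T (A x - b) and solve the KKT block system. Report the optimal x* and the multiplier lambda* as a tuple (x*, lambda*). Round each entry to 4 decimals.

Form the Lagrangian:
  L(x, lambda) = (1/2) x^T Q x + c^T x + lambda^T (A x - b)
Stationarity (grad_x L = 0): Q x + c + A^T lambda = 0.
Primal feasibility: A x = b.

This gives the KKT block system:
  [ Q   A^T ] [ x     ]   [-c ]
  [ A    0  ] [ lambda ] = [ b ]

Solving the linear system:
  x*      = (0.474, 3.3766, -2.6234)
  lambda* = (-4.1623)
  f(x*)   = 30.9578

x* = (0.474, 3.3766, -2.6234), lambda* = (-4.1623)


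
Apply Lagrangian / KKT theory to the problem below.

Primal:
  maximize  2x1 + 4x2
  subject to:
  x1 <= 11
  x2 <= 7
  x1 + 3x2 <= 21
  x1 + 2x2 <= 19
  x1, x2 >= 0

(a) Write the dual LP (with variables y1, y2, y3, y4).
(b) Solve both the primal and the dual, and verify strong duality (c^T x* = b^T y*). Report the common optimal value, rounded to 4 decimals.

The standard primal-dual pair for 'max c^T x s.t. A x <= b, x >= 0' is:
  Dual:  min b^T y  s.t.  A^T y >= c,  y >= 0.

So the dual LP is:
  minimize  11y1 + 7y2 + 21y3 + 19y4
  subject to:
    y1 + y3 + y4 >= 2
    y2 + 3y3 + 2y4 >= 4
    y1, y2, y3, y4 >= 0

Solving the primal: x* = (11, 3.3333).
  primal value c^T x* = 35.3333.
Solving the dual: y* = (0.6667, 0, 1.3333, 0).
  dual value b^T y* = 35.3333.
Strong duality: c^T x* = b^T y*. Confirmed.

35.3333


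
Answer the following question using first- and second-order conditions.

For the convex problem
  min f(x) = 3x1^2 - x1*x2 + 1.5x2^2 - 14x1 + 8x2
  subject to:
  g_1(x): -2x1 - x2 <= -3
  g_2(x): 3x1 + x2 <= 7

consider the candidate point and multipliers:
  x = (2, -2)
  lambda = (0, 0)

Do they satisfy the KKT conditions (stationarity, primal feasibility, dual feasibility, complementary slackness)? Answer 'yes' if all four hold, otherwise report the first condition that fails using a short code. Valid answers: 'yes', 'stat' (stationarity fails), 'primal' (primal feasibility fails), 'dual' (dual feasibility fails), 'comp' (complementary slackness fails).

Gradient of f: grad f(x) = Q x + c = (0, 0)
Constraint values g_i(x) = a_i^T x - b_i:
  g_1((2, -2)) = 1
  g_2((2, -2)) = -3
Stationarity residual: grad f(x) + sum_i lambda_i a_i = (0, 0)
  -> stationarity OK
Primal feasibility (all g_i <= 0): FAILS
Dual feasibility (all lambda_i >= 0): OK
Complementary slackness (lambda_i * g_i(x) = 0 for all i): OK

Verdict: the first failing condition is primal_feasibility -> primal.

primal


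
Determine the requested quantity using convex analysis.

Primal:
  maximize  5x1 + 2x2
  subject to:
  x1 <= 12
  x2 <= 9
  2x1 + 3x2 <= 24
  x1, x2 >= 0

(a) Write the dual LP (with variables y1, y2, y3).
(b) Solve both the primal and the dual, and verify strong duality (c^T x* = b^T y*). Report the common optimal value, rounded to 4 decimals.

The standard primal-dual pair for 'max c^T x s.t. A x <= b, x >= 0' is:
  Dual:  min b^T y  s.t.  A^T y >= c,  y >= 0.

So the dual LP is:
  minimize  12y1 + 9y2 + 24y3
  subject to:
    y1 + 2y3 >= 5
    y2 + 3y3 >= 2
    y1, y2, y3 >= 0

Solving the primal: x* = (12, 0).
  primal value c^T x* = 60.
Solving the dual: y* = (3.6667, 0, 0.6667).
  dual value b^T y* = 60.
Strong duality: c^T x* = b^T y*. Confirmed.

60


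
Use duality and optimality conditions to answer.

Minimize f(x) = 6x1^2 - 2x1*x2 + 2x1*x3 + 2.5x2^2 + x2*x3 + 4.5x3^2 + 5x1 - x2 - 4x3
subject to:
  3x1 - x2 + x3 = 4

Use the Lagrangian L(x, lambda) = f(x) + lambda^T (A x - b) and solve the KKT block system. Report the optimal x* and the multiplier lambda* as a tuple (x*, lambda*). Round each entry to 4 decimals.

Form the Lagrangian:
  L(x, lambda) = (1/2) x^T Q x + c^T x + lambda^T (A x - b)
Stationarity (grad_x L = 0): Q x + c + A^T lambda = 0.
Primal feasibility: A x = b.

This gives the KKT block system:
  [ Q   A^T ] [ x     ]   [-c ]
  [ A    0  ] [ lambda ] = [ b ]

Solving the linear system:
  x*      = (0.702, -0.8712, 1.0227)
  lambda* = (-5.7374)
  f(x*)   = 11.6199

x* = (0.702, -0.8712, 1.0227), lambda* = (-5.7374)


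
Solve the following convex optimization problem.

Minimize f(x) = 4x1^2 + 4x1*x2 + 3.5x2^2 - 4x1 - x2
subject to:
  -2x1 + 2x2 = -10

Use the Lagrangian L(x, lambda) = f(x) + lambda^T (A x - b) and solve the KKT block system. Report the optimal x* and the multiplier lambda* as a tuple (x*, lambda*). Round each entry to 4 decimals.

Form the Lagrangian:
  L(x, lambda) = (1/2) x^T Q x + c^T x + lambda^T (A x - b)
Stationarity (grad_x L = 0): Q x + c + A^T lambda = 0.
Primal feasibility: A x = b.

This gives the KKT block system:
  [ Q   A^T ] [ x     ]   [-c ]
  [ A    0  ] [ lambda ] = [ b ]

Solving the linear system:
  x*      = (2.6087, -2.3913)
  lambda* = (3.6522)
  f(x*)   = 14.2391

x* = (2.6087, -2.3913), lambda* = (3.6522)


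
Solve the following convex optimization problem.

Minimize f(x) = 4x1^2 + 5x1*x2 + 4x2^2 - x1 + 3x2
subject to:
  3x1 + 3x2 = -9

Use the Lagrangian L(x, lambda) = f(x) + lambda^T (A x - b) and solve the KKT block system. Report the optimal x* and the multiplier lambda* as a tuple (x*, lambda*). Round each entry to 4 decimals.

Form the Lagrangian:
  L(x, lambda) = (1/2) x^T Q x + c^T x + lambda^T (A x - b)
Stationarity (grad_x L = 0): Q x + c + A^T lambda = 0.
Primal feasibility: A x = b.

This gives the KKT block system:
  [ Q   A^T ] [ x     ]   [-c ]
  [ A    0  ] [ lambda ] = [ b ]

Solving the linear system:
  x*      = (-0.8333, -2.1667)
  lambda* = (6.1667)
  f(x*)   = 24.9167

x* = (-0.8333, -2.1667), lambda* = (6.1667)


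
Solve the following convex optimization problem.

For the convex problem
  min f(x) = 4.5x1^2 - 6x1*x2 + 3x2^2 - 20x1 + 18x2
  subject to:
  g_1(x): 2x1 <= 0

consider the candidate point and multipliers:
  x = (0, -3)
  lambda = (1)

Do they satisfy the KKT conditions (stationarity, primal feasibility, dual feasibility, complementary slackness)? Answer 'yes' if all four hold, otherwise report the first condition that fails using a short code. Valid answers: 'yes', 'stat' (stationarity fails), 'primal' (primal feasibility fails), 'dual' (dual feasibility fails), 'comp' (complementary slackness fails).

Gradient of f: grad f(x) = Q x + c = (-2, 0)
Constraint values g_i(x) = a_i^T x - b_i:
  g_1((0, -3)) = 0
Stationarity residual: grad f(x) + sum_i lambda_i a_i = (0, 0)
  -> stationarity OK
Primal feasibility (all g_i <= 0): OK
Dual feasibility (all lambda_i >= 0): OK
Complementary slackness (lambda_i * g_i(x) = 0 for all i): OK

Verdict: yes, KKT holds.

yes


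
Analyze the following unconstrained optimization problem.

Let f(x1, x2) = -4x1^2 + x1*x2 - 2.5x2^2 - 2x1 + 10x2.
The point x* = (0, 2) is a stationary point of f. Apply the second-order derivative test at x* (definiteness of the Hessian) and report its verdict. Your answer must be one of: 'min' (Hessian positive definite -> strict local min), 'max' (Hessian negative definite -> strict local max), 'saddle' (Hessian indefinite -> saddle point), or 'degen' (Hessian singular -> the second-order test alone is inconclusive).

Compute the Hessian H = grad^2 f:
  H = [[-8, 1], [1, -5]]
Verify stationarity: grad f(x*) = H x* + g = (0, 0).
Eigenvalues of H: -8.3028, -4.6972.
Both eigenvalues < 0, so H is negative definite -> x* is a strict local max.

max


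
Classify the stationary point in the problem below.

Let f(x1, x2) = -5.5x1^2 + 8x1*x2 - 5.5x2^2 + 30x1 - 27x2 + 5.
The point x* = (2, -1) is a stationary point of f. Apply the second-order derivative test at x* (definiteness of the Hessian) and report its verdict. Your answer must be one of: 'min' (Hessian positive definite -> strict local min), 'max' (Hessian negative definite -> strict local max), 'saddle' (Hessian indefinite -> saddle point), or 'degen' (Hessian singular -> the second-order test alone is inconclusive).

Compute the Hessian H = grad^2 f:
  H = [[-11, 8], [8, -11]]
Verify stationarity: grad f(x*) = H x* + g = (0, 0).
Eigenvalues of H: -19, -3.
Both eigenvalues < 0, so H is negative definite -> x* is a strict local max.

max


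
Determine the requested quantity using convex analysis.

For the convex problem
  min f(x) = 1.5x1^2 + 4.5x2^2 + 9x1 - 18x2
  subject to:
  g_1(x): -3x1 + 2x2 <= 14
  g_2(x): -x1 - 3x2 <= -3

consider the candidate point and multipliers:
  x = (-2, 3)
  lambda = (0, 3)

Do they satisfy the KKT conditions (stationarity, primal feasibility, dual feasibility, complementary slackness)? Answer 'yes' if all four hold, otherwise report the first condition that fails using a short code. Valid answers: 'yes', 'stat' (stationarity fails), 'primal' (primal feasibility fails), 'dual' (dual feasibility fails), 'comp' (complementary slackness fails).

Gradient of f: grad f(x) = Q x + c = (3, 9)
Constraint values g_i(x) = a_i^T x - b_i:
  g_1((-2, 3)) = -2
  g_2((-2, 3)) = -4
Stationarity residual: grad f(x) + sum_i lambda_i a_i = (0, 0)
  -> stationarity OK
Primal feasibility (all g_i <= 0): OK
Dual feasibility (all lambda_i >= 0): OK
Complementary slackness (lambda_i * g_i(x) = 0 for all i): FAILS

Verdict: the first failing condition is complementary_slackness -> comp.

comp


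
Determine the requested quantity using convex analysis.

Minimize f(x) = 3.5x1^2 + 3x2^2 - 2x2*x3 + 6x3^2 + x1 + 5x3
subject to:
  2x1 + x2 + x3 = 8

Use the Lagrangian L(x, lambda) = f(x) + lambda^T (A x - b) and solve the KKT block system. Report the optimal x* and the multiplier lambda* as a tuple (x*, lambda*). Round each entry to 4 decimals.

Form the Lagrangian:
  L(x, lambda) = (1/2) x^T Q x + c^T x + lambda^T (A x - b)
Stationarity (grad_x L = 0): Q x + c + A^T lambda = 0.
Primal feasibility: A x = b.

This gives the KKT block system:
  [ Q   A^T ] [ x     ]   [-c ]
  [ A    0  ] [ lambda ] = [ b ]

Solving the linear system:
  x*      = (2.6901, 1.8944, 0.7254)
  lambda* = (-9.9155)
  f(x*)   = 42.8204

x* = (2.6901, 1.8944, 0.7254), lambda* = (-9.9155)


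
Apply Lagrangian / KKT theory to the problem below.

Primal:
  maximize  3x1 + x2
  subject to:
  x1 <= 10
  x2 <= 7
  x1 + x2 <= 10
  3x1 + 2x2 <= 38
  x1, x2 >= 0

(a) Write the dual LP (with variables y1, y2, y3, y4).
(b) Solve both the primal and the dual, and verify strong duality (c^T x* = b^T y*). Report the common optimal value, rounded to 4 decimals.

The standard primal-dual pair for 'max c^T x s.t. A x <= b, x >= 0' is:
  Dual:  min b^T y  s.t.  A^T y >= c,  y >= 0.

So the dual LP is:
  minimize  10y1 + 7y2 + 10y3 + 38y4
  subject to:
    y1 + y3 + 3y4 >= 3
    y2 + y3 + 2y4 >= 1
    y1, y2, y3, y4 >= 0

Solving the primal: x* = (10, 0).
  primal value c^T x* = 30.
Solving the dual: y* = (2, 0, 1, 0).
  dual value b^T y* = 30.
Strong duality: c^T x* = b^T y*. Confirmed.

30


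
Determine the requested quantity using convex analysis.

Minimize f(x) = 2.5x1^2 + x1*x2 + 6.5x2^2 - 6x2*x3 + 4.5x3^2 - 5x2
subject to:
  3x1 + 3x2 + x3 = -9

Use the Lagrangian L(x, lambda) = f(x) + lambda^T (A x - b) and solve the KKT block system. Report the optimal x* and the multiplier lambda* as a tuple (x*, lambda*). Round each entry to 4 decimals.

Form the Lagrangian:
  L(x, lambda) = (1/2) x^T Q x + c^T x + lambda^T (A x - b)
Stationarity (grad_x L = 0): Q x + c + A^T lambda = 0.
Primal feasibility: A x = b.

This gives the KKT block system:
  [ Q   A^T ] [ x     ]   [-c ]
  [ A    0  ] [ lambda ] = [ b ]

Solving the linear system:
  x*      = (-2.0254, -0.6881, -0.8593)
  lambda* = (3.6051)
  f(x*)   = 17.9432

x* = (-2.0254, -0.6881, -0.8593), lambda* = (3.6051)


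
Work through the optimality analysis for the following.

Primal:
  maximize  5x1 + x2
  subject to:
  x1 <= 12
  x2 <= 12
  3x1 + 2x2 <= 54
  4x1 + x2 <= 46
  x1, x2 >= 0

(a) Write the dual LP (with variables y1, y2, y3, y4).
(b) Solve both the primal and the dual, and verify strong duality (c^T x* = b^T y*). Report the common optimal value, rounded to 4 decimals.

The standard primal-dual pair for 'max c^T x s.t. A x <= b, x >= 0' is:
  Dual:  min b^T y  s.t.  A^T y >= c,  y >= 0.

So the dual LP is:
  minimize  12y1 + 12y2 + 54y3 + 46y4
  subject to:
    y1 + 3y3 + 4y4 >= 5
    y2 + 2y3 + y4 >= 1
    y1, y2, y3, y4 >= 0

Solving the primal: x* = (11.5, 0).
  primal value c^T x* = 57.5.
Solving the dual: y* = (0, 0, 0, 1.25).
  dual value b^T y* = 57.5.
Strong duality: c^T x* = b^T y*. Confirmed.

57.5


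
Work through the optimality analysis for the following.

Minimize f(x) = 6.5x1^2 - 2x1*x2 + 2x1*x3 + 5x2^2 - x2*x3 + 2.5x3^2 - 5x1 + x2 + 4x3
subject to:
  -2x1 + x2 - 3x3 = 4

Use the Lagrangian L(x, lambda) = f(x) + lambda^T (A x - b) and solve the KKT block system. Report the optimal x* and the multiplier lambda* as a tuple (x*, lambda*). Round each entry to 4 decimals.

Form the Lagrangian:
  L(x, lambda) = (1/2) x^T Q x + c^T x + lambda^T (A x - b)
Stationarity (grad_x L = 0): Q x + c + A^T lambda = 0.
Primal feasibility: A x = b.

This gives the KKT block system:
  [ Q   A^T ] [ x     ]   [-c ]
  [ A    0  ] [ lambda ] = [ b ]

Solving the linear system:
  x*      = (0.4601, -0.0634, -1.6612)
  lambda* = (-1.1074)
  f(x*)   = -2.2893

x* = (0.4601, -0.0634, -1.6612), lambda* = (-1.1074)


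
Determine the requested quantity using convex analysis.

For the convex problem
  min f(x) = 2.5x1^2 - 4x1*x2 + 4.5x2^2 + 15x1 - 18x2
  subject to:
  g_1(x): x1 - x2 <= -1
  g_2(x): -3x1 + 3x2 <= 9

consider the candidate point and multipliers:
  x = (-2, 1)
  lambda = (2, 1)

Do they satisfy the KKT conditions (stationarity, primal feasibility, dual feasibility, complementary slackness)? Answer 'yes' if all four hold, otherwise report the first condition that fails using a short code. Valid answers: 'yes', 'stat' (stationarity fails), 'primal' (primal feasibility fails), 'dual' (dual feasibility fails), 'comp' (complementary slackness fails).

Gradient of f: grad f(x) = Q x + c = (1, -1)
Constraint values g_i(x) = a_i^T x - b_i:
  g_1((-2, 1)) = -2
  g_2((-2, 1)) = 0
Stationarity residual: grad f(x) + sum_i lambda_i a_i = (0, 0)
  -> stationarity OK
Primal feasibility (all g_i <= 0): OK
Dual feasibility (all lambda_i >= 0): OK
Complementary slackness (lambda_i * g_i(x) = 0 for all i): FAILS

Verdict: the first failing condition is complementary_slackness -> comp.

comp


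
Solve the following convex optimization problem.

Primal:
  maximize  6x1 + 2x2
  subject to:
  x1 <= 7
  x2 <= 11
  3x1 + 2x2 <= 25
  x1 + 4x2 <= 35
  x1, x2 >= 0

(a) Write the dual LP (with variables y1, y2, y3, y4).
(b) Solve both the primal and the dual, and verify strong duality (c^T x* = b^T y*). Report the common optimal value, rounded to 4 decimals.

The standard primal-dual pair for 'max c^T x s.t. A x <= b, x >= 0' is:
  Dual:  min b^T y  s.t.  A^T y >= c,  y >= 0.

So the dual LP is:
  minimize  7y1 + 11y2 + 25y3 + 35y4
  subject to:
    y1 + 3y3 + y4 >= 6
    y2 + 2y3 + 4y4 >= 2
    y1, y2, y3, y4 >= 0

Solving the primal: x* = (7, 2).
  primal value c^T x* = 46.
Solving the dual: y* = (3, 0, 1, 0).
  dual value b^T y* = 46.
Strong duality: c^T x* = b^T y*. Confirmed.

46
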